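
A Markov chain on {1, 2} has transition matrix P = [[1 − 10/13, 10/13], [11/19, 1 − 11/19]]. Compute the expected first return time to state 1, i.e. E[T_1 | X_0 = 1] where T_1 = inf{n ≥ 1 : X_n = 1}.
E[T_1 | X_0 = 1] = 1/π_1 = 333/143

For an irreducible recurrent Markov chain with stationary distribution π, E[T_i | X_0 = i] = 1/π_i (Kac's formula). Here π_1 = (11/19)/(10/13 + 11/19) = (11/19)/(333/247) = 143/333, so E[T_1 | X_0 = 1] = 1/π_1 = (10/13 + 11/19)/(11/19) = (333/247)/(11/19) = 333/143.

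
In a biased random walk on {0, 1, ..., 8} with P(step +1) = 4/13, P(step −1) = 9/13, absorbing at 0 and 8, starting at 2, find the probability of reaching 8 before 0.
P(hit 8 before 0) = (1 − (9/4)^2) / (1 − (9/4)^8) = 4096/661249

Let u_k denote P(reach 8 before 0 | start at k). Boundary: u_0 = 0, u_8 = 1. Recurrence: u_k = 4/13·u_{k+1} + 9/13·u_{k-1} for 1 ≤ k ≤ 7. Try u_k = A + B·r^k with r = q/p = (9/13)/(4/13) = 9/4. Substitution satisfies the recurrence; boundary conditions give:
  u_k = (1 − r^k) / (1 − r^N) = (1 − (9/4)^2) / (1 − (9/4)^8) = 4096/661249.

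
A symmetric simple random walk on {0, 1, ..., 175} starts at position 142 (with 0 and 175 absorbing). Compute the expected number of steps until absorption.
E[τ | X_0 = 142] = 4686

Let v_k = E[τ | X_0 = k]. Boundary: v_0 = v_175 = 0. Recurrence: v_k = 1 + (v_{k-1} + v_{k+1})/2 for 1 ≤ k ≤ 174. The particular solution to v_k − (v_{k-1} + v_{k+1})/2 = 1 is v_k = −k^2. Adding homogeneous solution A + B k and matching boundaries gives v_k = k (175 − k). Substituting k = 142: v_142 = 142 · 33 = 4686.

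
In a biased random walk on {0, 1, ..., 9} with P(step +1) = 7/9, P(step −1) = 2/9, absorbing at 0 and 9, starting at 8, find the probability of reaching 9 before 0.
P(hit 9 before 0) = (1 − (2/7)^8) / (1 − (2/7)^9) = 8070363/8070619

Let u_k denote P(reach 9 before 0 | start at k). Boundary: u_0 = 0, u_9 = 1. Recurrence: u_k = 7/9·u_{k+1} + 2/9·u_{k-1} for 1 ≤ k ≤ 8. Try u_k = A + B·r^k with r = q/p = (2/9)/(7/9) = 2/7. Substitution satisfies the recurrence; boundary conditions give:
  u_k = (1 − r^k) / (1 − r^N) = (1 − (2/7)^8) / (1 − (2/7)^9) = 8070363/8070619.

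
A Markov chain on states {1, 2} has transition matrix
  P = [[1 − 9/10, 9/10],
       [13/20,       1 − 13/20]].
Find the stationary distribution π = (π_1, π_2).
π_1 = 13/31, π_2 = 18/31

Solve πP = π with π_1 + π_2 = 1. From πP = π: π_1 · (1 − 9/10) + π_2 · 13/20 = π_1 ⇒ π_2 · 13/20 = π_1 · 9/10 ⇒ π_2/π_1 = (9/10)/(13/20) = 18/13. Together with π_1 + π_2 = 1:
  π_1 = (13/20)/(9/10 + 13/20) = (13/20)/(31/20) = 13/31,
  π_2 = (9/10)/(9/10 + 13/20) = (9/10)/(31/20) = 18/31.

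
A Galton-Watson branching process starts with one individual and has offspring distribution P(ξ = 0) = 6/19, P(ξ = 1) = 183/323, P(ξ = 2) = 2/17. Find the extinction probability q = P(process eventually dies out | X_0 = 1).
q = 1

Mean offspring μ = 0·6/19 + 1·183/323 + 2·2/17 = 259/323 ≤ 1. For μ ≤ 1 with offspring not concentrated at 1, the Galton-Watson process goes extinct almost surely, so q = 1.
(Algebraic check: The pgf is f(s) = 6/19 + 183/323·s + 2/17·s². The extinction probability q is the smallest fixed point of f in [0, 1]. Setting s = f(s):
  2/17·s² + (183/323 − 1)·s + 6/19 = 0
  2/17·s² − (6/19 + 2/17)·s + 6/19 = 0
which factors as (s − 1)·(2/17·s − 6/19) = 0, giving roots s = 1 and s = (6/19)/(2/17) = 51/19. Since 51/19 ≥ 1, the smallest root in [0, 1] is s = 1.)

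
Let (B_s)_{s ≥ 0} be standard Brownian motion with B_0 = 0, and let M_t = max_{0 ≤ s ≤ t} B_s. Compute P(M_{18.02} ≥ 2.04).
P(M_{18.02} ≥ 2.04) = 2·P(B_{18.02} ≥ 2.04) = 2(1 − Φ(2.04/√18.02)) ≈ 0.6308

By the reflection principle for Brownian motion, P(M_t ≥ a) = 2 · P(B_t ≥ a) for a ≥ 0. Since B_t ~ N(0, t), P(B_t ≥ 2.04) = 1 − Φ(2.04/√t) = 1 − Φ(2.04/√18.02) = 1 − Φ(0.4806). So
  P(M_{18.02} ≥ 2.04) = 2(1 − Φ(0.4806)) ≈ 0.6308.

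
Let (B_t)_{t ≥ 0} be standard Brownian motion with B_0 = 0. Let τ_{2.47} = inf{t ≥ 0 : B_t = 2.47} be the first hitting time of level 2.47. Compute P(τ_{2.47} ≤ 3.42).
P(τ_{2.47} ≤ 3.42) = 2(1 − Φ(2.47/√3.42)) = 2(1 − Φ(1.3356)) ≈ 0.1817

By the reflection principle for standard BM, P(τ_b ≤ t) = 2 · P(B_t ≥ b). Since B_t ~ N(0, t), P(B_t ≥ 2.47) = 1 − Φ(2.47/√t) = 1 − Φ(2.47/√3.42) = 1 − Φ(1.3356) ≈ 0.09084. Doubling: P(τ_{2.47} ≤ 3.42) ≈ 2 · 0.09084 = 0.18168 ≈ 0.1817.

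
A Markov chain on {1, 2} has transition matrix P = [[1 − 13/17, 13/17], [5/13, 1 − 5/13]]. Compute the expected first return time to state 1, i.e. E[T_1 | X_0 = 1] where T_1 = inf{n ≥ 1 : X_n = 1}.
E[T_1 | X_0 = 1] = 1/π_1 = 254/85

For an irreducible recurrent Markov chain with stationary distribution π, E[T_i | X_0 = i] = 1/π_i (Kac's formula). Here π_1 = (5/13)/(13/17 + 5/13) = (5/13)/(254/221) = 85/254, so E[T_1 | X_0 = 1] = 1/π_1 = (13/17 + 5/13)/(5/13) = (254/221)/(5/13) = 254/85.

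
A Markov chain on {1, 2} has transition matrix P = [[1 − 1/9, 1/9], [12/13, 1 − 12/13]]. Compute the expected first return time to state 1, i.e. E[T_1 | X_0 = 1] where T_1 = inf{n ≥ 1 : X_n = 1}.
E[T_1 | X_0 = 1] = 1/π_1 = 121/108

For an irreducible recurrent Markov chain with stationary distribution π, E[T_i | X_0 = i] = 1/π_i (Kac's formula). Here π_1 = (12/13)/(1/9 + 12/13) = (12/13)/(121/117) = 108/121, so E[T_1 | X_0 = 1] = 1/π_1 = (1/9 + 12/13)/(12/13) = (121/117)/(12/13) = 121/108.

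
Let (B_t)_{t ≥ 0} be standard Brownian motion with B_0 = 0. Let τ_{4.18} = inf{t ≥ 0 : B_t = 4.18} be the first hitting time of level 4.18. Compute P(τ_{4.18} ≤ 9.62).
P(τ_{4.18} ≤ 9.62) = 2(1 − Φ(4.18/√9.62)) = 2(1 − Φ(1.3477)) ≈ 0.1778

By the reflection principle for standard BM, P(τ_b ≤ t) = 2 · P(B_t ≥ b). Since B_t ~ N(0, t), P(B_t ≥ 4.18) = 1 − Φ(4.18/√t) = 1 − Φ(4.18/√9.62) = 1 − Φ(1.3477) ≈ 0.08888. Doubling: P(τ_{4.18} ≤ 9.62) ≈ 2 · 0.08888 = 0.17776 ≈ 0.1778.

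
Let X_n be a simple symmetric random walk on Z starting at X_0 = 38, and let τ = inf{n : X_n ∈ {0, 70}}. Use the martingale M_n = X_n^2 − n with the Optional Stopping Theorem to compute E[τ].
E[τ] = 1216

M_n = X_n^2 − n is a martingale (since E[X_{n+1}^2 | F_n] = X_n^2 + 1). By OST (τ has finite mean in a bounded region), E[M_τ] = E[M_0] = X_0^2 − 0 = 38^2 = 1444. Also E[M_τ] = E[X_τ^2] − E[τ]. The walk exits at 0 or 70, with P(hit 70 first) = 38/70, so E[X_τ^2] = 70^2 · 38/70 + 0 = 2660. Thus E[τ] = E[X_τ^2] − E[M_τ] = 2660 − 1444 = 1216 = 38(70 − 38) = 1216.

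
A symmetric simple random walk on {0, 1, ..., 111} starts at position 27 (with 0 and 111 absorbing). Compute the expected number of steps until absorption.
E[τ | X_0 = 27] = 2268

Let v_k = E[τ | X_0 = k]. Boundary: v_0 = v_111 = 0. Recurrence: v_k = 1 + (v_{k-1} + v_{k+1})/2 for 1 ≤ k ≤ 110. The particular solution to v_k − (v_{k-1} + v_{k+1})/2 = 1 is v_k = −k^2. Adding homogeneous solution A + B k and matching boundaries gives v_k = k (111 − k). Substituting k = 27: v_27 = 27 · 84 = 2268.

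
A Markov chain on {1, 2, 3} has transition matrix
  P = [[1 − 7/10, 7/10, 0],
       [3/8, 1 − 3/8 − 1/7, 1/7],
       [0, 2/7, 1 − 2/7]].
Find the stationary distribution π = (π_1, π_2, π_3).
π = (5/19, 28/57, 14/57)

This is a birth-death chain on three states, which satisfies detailed balance: π_1 · P_{12} = π_2 · P_{21} and π_2 · P_{23} = π_3 · P_{32}.
From π_1 · 7/10 = π_2 · 3/8: π_2/π_1 = (7/10)/(3/8) = 28/15.
From π_2 · 1/7 = π_3 · 2/7: π_3/π_2 = (1/7)/(2/7) = 1/2.
Take π_1 proportional to 1; then unnormalized π = (1, 28/15, 14/15). Normalize by dividing by the sum 19/5:
  π = (5/19, 28/57, 14/57).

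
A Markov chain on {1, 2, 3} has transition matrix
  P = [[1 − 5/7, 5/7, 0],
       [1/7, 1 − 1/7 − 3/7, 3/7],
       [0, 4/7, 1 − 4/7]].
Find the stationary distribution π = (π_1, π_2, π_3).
π = (4/39, 20/39, 5/13)

This is a birth-death chain on three states, which satisfies detailed balance: π_1 · P_{12} = π_2 · P_{21} and π_2 · P_{23} = π_3 · P_{32}.
From π_1 · 5/7 = π_2 · 1/7: π_2/π_1 = (5/7)/(1/7) = 5.
From π_2 · 3/7 = π_3 · 4/7: π_3/π_2 = (3/7)/(4/7) = 3/4.
Take π_1 proportional to 1; then unnormalized π = (1, 5, 15/4). Normalize by dividing by the sum 39/4:
  π = (4/39, 20/39, 5/13).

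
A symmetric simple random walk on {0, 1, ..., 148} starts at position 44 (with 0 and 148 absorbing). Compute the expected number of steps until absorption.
E[τ | X_0 = 44] = 4576

Let v_k = E[τ | X_0 = k]. Boundary: v_0 = v_148 = 0. Recurrence: v_k = 1 + (v_{k-1} + v_{k+1})/2 for 1 ≤ k ≤ 147. The particular solution to v_k − (v_{k-1} + v_{k+1})/2 = 1 is v_k = −k^2. Adding homogeneous solution A + B k and matching boundaries gives v_k = k (148 − k). Substituting k = 44: v_44 = 44 · 104 = 4576.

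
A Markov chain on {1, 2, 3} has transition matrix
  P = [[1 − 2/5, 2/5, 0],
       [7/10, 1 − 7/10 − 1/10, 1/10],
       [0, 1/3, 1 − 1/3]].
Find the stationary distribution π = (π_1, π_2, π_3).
π = (35/61, 20/61, 6/61)

This is a birth-death chain on three states, which satisfies detailed balance: π_1 · P_{12} = π_2 · P_{21} and π_2 · P_{23} = π_3 · P_{32}.
From π_1 · 2/5 = π_2 · 7/10: π_2/π_1 = (2/5)/(7/10) = 4/7.
From π_2 · 1/10 = π_3 · 1/3: π_3/π_2 = (1/10)/(1/3) = 3/10.
Take π_1 proportional to 1; then unnormalized π = (1, 4/7, 6/35). Normalize by dividing by the sum 61/35:
  π = (35/61, 20/61, 6/61).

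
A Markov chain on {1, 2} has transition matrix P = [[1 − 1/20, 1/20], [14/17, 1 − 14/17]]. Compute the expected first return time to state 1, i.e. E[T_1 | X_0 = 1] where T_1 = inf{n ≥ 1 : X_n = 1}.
E[T_1 | X_0 = 1] = 1/π_1 = 297/280

For an irreducible recurrent Markov chain with stationary distribution π, E[T_i | X_0 = i] = 1/π_i (Kac's formula). Here π_1 = (14/17)/(1/20 + 14/17) = (14/17)/(297/340) = 280/297, so E[T_1 | X_0 = 1] = 1/π_1 = (1/20 + 14/17)/(14/17) = (297/340)/(14/17) = 297/280.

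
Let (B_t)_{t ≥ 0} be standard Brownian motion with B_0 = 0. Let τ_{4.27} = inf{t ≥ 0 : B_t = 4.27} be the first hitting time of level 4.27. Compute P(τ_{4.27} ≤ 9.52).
P(τ_{4.27} ≤ 9.52) = 2(1 − Φ(4.27/√9.52)) = 2(1 − Φ(1.3839)) ≈ 0.1664

By the reflection principle for standard BM, P(τ_b ≤ t) = 2 · P(B_t ≥ b). Since B_t ~ N(0, t), P(B_t ≥ 4.27) = 1 − Φ(4.27/√t) = 1 − Φ(4.27/√9.52) = 1 − Φ(1.3839) ≈ 0.08319. Doubling: P(τ_{4.27} ≤ 9.52) ≈ 2 · 0.08319 = 0.16638 ≈ 0.1664.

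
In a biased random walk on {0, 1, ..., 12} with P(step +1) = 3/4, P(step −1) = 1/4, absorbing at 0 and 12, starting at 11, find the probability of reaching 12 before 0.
P(hit 12 before 0) = (1 − (1/3)^11) / (1 − (1/3)^12) = 265719/265720

Let u_k denote P(reach 12 before 0 | start at k). Boundary: u_0 = 0, u_12 = 1. Recurrence: u_k = 3/4·u_{k+1} + 1/4·u_{k-1} for 1 ≤ k ≤ 11. Try u_k = A + B·r^k with r = q/p = (1/4)/(3/4) = 1/3. Substitution satisfies the recurrence; boundary conditions give:
  u_k = (1 − r^k) / (1 − r^N) = (1 − (1/3)^11) / (1 − (1/3)^12) = 265719/265720.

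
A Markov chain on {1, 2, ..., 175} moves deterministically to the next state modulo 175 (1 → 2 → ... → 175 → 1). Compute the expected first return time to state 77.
E[T_77 | X_0 = 77] = 175

The chain cycles deterministically, so starting at state 77 it returns in exactly 175 steps. Equivalently, the stationary distribution is uniform π_j = 1/175 for every state j, so by Kac's formula E[T_77] = 1/π_77 = 175.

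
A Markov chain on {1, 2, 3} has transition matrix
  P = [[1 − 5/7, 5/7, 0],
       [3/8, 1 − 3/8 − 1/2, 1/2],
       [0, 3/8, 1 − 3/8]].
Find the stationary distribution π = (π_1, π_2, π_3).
π = (9/49, 120/343, 160/343)

This is a birth-death chain on three states, which satisfies detailed balance: π_1 · P_{12} = π_2 · P_{21} and π_2 · P_{23} = π_3 · P_{32}.
From π_1 · 5/7 = π_2 · 3/8: π_2/π_1 = (5/7)/(3/8) = 40/21.
From π_2 · 1/2 = π_3 · 3/8: π_3/π_2 = (1/2)/(3/8) = 4/3.
Take π_1 proportional to 1; then unnormalized π = (1, 40/21, 160/63). Normalize by dividing by the sum 49/9:
  π = (9/49, 120/343, 160/343).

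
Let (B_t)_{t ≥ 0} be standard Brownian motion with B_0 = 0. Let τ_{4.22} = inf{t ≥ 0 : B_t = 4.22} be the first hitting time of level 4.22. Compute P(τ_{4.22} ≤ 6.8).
P(τ_{4.22} ≤ 6.8) = 2(1 − Φ(4.22/√6.8)) = 2(1 − Φ(1.6183)) ≈ 0.1056

By the reflection principle for standard BM, P(τ_b ≤ t) = 2 · P(B_t ≥ b). Since B_t ~ N(0, t), P(B_t ≥ 4.22) = 1 − Φ(4.22/√t) = 1 − Φ(4.22/√6.8) = 1 − Φ(1.6183) ≈ 0.05280. Doubling: P(τ_{4.22} ≤ 6.8) ≈ 2 · 0.05280 = 0.10560 ≈ 0.1056.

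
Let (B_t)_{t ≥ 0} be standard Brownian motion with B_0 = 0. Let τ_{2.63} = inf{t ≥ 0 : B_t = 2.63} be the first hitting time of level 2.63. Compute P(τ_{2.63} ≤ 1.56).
P(τ_{2.63} ≤ 1.56) = 2(1 − Φ(2.63/√1.56)) = 2(1 − Φ(2.1057)) ≈ 0.0352

By the reflection principle for standard BM, P(τ_b ≤ t) = 2 · P(B_t ≥ b). Since B_t ~ N(0, t), P(B_t ≥ 2.63) = 1 − Φ(2.63/√t) = 1 − Φ(2.63/√1.56) = 1 − Φ(2.1057) ≈ 0.01762. Doubling: P(τ_{2.63} ≤ 1.56) ≈ 2 · 0.01762 = 0.03524 ≈ 0.0352.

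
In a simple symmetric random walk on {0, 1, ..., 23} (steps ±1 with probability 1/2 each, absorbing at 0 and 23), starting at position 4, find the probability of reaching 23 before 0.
P(hit 23 before 0) = 4/23

Let u_k = P(hit 23 before 0 | start at k). Then u_0 = 0, u_23 = 1, and u_k = u_{k-1}/2 + u_{k+1}/2 for 1 ≤ k ≤ 22. This harmonic recurrence is solved by u_k = k/23, giving u_4 = 4/23.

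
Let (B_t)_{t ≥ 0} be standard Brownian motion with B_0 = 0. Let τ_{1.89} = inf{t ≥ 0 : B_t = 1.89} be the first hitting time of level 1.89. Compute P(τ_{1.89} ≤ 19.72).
P(τ_{1.89} ≤ 19.72) = 2(1 − Φ(1.89/√19.72)) = 2(1 − Φ(0.4256)) ≈ 0.6704

By the reflection principle for standard BM, P(τ_b ≤ t) = 2 · P(B_t ≥ b). Since B_t ~ N(0, t), P(B_t ≥ 1.89) = 1 − Φ(1.89/√t) = 1 − Φ(1.89/√19.72) = 1 − Φ(0.4256) ≈ 0.33520. Doubling: P(τ_{1.89} ≤ 19.72) ≈ 2 · 0.33520 = 0.67040 ≈ 0.6704.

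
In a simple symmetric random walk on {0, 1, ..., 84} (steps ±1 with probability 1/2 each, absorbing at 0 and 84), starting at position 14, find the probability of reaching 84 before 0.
P(hit 84 before 0) = 14/84 = 1/6

Let u_k = P(hit 84 before 0 | start at k). Then u_0 = 0, u_84 = 1, and u_k = u_{k-1}/2 + u_{k+1}/2 for 1 ≤ k ≤ 83. This harmonic recurrence is solved by u_k = k/84, giving u_14 = 14/84 = 1/6.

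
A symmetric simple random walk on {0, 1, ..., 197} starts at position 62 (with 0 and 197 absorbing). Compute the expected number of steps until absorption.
E[τ | X_0 = 62] = 8370

Let v_k = E[τ | X_0 = k]. Boundary: v_0 = v_197 = 0. Recurrence: v_k = 1 + (v_{k-1} + v_{k+1})/2 for 1 ≤ k ≤ 196. The particular solution to v_k − (v_{k-1} + v_{k+1})/2 = 1 is v_k = −k^2. Adding homogeneous solution A + B k and matching boundaries gives v_k = k (197 − k). Substituting k = 62: v_62 = 62 · 135 = 8370.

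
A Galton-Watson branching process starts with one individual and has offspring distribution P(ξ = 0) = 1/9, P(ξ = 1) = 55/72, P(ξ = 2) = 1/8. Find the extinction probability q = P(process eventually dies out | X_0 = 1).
q = 8/9

The pgf is f(s) = 1/9 + 55/72·s + 1/8·s². The extinction probability q is the smallest fixed point of f in [0, 1]. Setting s = f(s):
  1/8·s² + (55/72 − 1)·s + 1/9 = 0
  1/8·s² − (1/9 + 1/8)·s + 1/9 = 0
which factors as (s − 1)·(1/8·s − 1/9) = 0, giving roots s = 1 and s = (1/9)/(1/8) = 8/9.
Mean offspring μ = 55/72 + 2·1/8 = 73/72 > 1 (supercritical), so q < 1. The extinction probability is the smaller root: q = (1/9)/(1/8) = 8/9.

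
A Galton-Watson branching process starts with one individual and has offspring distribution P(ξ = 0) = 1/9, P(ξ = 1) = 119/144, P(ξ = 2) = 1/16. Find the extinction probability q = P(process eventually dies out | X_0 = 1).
q = 1

Mean offspring μ = 0·1/9 + 1·119/144 + 2·1/16 = 137/144 ≤ 1. For μ ≤ 1 with offspring not concentrated at 1, the Galton-Watson process goes extinct almost surely, so q = 1.
(Algebraic check: The pgf is f(s) = 1/9 + 119/144·s + 1/16·s². The extinction probability q is the smallest fixed point of f in [0, 1]. Setting s = f(s):
  1/16·s² + (119/144 − 1)·s + 1/9 = 0
  1/16·s² − (1/9 + 1/16)·s + 1/9 = 0
which factors as (s − 1)·(1/16·s − 1/9) = 0, giving roots s = 1 and s = (1/9)/(1/16) = 16/9. Since 16/9 ≥ 1, the smallest root in [0, 1] is s = 1.)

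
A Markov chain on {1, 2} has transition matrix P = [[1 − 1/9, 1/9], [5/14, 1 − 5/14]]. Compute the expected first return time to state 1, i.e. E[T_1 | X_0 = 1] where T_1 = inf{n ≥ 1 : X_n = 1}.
E[T_1 | X_0 = 1] = 1/π_1 = 59/45

For an irreducible recurrent Markov chain with stationary distribution π, E[T_i | X_0 = i] = 1/π_i (Kac's formula). Here π_1 = (5/14)/(1/9 + 5/14) = (5/14)/(59/126) = 45/59, so E[T_1 | X_0 = 1] = 1/π_1 = (1/9 + 5/14)/(5/14) = (59/126)/(5/14) = 59/45.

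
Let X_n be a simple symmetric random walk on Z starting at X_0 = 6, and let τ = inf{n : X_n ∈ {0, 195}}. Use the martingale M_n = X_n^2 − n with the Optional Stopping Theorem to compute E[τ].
E[τ] = 1134

M_n = X_n^2 − n is a martingale (since E[X_{n+1}^2 | F_n] = X_n^2 + 1). By OST (τ has finite mean in a bounded region), E[M_τ] = E[M_0] = X_0^2 − 0 = 6^2 = 36. Also E[M_τ] = E[X_τ^2] − E[τ]. The walk exits at 0 or 195, with P(hit 195 first) = 6/195, so E[X_τ^2] = 195^2 · 6/195 + 0 = 1170. Thus E[τ] = E[X_τ^2] − E[M_τ] = 1170 − 36 = 1134 = 6(195 − 6) = 1134.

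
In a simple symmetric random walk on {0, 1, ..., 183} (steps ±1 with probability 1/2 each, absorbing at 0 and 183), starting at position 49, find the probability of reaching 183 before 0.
P(hit 183 before 0) = 49/183

Let u_k = P(hit 183 before 0 | start at k). Then u_0 = 0, u_183 = 1, and u_k = u_{k-1}/2 + u_{k+1}/2 for 1 ≤ k ≤ 182. This harmonic recurrence is solved by u_k = k/183, giving u_49 = 49/183.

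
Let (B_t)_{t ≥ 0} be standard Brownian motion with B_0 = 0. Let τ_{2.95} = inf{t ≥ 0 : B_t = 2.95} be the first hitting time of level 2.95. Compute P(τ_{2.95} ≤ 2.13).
P(τ_{2.95} ≤ 2.13) = 2(1 − Φ(2.95/√2.13)) = 2(1 − Φ(2.0213)) ≈ 0.0432

By the reflection principle for standard BM, P(τ_b ≤ t) = 2 · P(B_t ≥ b). Since B_t ~ N(0, t), P(B_t ≥ 2.95) = 1 − Φ(2.95/√t) = 1 − Φ(2.95/√2.13) = 1 − Φ(2.0213) ≈ 0.02162. Doubling: P(τ_{2.95} ≤ 2.13) ≈ 2 · 0.02162 = 0.04324 ≈ 0.0432.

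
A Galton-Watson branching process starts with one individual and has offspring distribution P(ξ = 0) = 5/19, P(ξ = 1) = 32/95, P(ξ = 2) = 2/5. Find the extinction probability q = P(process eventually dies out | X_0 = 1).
q = 25/38

The pgf is f(s) = 5/19 + 32/95·s + 2/5·s². The extinction probability q is the smallest fixed point of f in [0, 1]. Setting s = f(s):
  2/5·s² + (32/95 − 1)·s + 5/19 = 0
  2/5·s² − (5/19 + 2/5)·s + 5/19 = 0
which factors as (s − 1)·(2/5·s − 5/19) = 0, giving roots s = 1 and s = (5/19)/(2/5) = 25/38.
Mean offspring μ = 32/95 + 2·2/5 = 108/95 > 1 (supercritical), so q < 1. The extinction probability is the smaller root: q = (5/19)/(2/5) = 25/38.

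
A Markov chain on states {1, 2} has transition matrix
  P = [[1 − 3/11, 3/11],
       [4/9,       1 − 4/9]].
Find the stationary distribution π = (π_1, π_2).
π_1 = 44/71, π_2 = 27/71

Solve πP = π with π_1 + π_2 = 1. From πP = π: π_1 · (1 − 3/11) + π_2 · 4/9 = π_1 ⇒ π_2 · 4/9 = π_1 · 3/11 ⇒ π_2/π_1 = (3/11)/(4/9) = 27/44. Together with π_1 + π_2 = 1:
  π_1 = (4/9)/(3/11 + 4/9) = (4/9)/(71/99) = 44/71,
  π_2 = (3/11)/(3/11 + 4/9) = (3/11)/(71/99) = 27/71.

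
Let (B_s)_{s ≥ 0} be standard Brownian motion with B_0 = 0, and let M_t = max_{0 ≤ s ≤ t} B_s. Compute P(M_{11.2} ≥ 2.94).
P(M_{11.2} ≥ 2.94) = 2·P(B_{11.2} ≥ 2.94) = 2(1 − Φ(2.94/√11.2)) ≈ 0.3797

By the reflection principle for Brownian motion, P(M_t ≥ a) = 2 · P(B_t ≥ a) for a ≥ 0. Since B_t ~ N(0, t), P(B_t ≥ 2.94) = 1 − Φ(2.94/√t) = 1 − Φ(2.94/√11.2) = 1 − Φ(0.8785). So
  P(M_{11.2} ≥ 2.94) = 2(1 − Φ(0.8785)) ≈ 0.3797.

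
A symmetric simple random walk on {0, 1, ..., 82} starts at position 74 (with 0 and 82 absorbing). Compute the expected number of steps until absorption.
E[τ | X_0 = 74] = 592

Let v_k = E[τ | X_0 = k]. Boundary: v_0 = v_82 = 0. Recurrence: v_k = 1 + (v_{k-1} + v_{k+1})/2 for 1 ≤ k ≤ 81. The particular solution to v_k − (v_{k-1} + v_{k+1})/2 = 1 is v_k = −k^2. Adding homogeneous solution A + B k and matching boundaries gives v_k = k (82 − k). Substituting k = 74: v_74 = 74 · 8 = 592.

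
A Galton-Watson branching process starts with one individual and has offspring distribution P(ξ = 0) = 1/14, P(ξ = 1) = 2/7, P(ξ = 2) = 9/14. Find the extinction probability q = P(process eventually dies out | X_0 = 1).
q = 1/9

The pgf is f(s) = 1/14 + 2/7·s + 9/14·s². The extinction probability q is the smallest fixed point of f in [0, 1]. Setting s = f(s):
  9/14·s² + (2/7 − 1)·s + 1/14 = 0
  9/14·s² − (1/14 + 9/14)·s + 1/14 = 0
which factors as (s − 1)·(9/14·s − 1/14) = 0, giving roots s = 1 and s = (1/14)/(9/14) = 1/9.
Mean offspring μ = 2/7 + 2·9/14 = 11/7 > 1 (supercritical), so q < 1. The extinction probability is the smaller root: q = (1/14)/(9/14) = 1/9.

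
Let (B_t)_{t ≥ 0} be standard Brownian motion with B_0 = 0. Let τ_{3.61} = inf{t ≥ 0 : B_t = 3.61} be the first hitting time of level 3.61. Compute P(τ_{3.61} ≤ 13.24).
P(τ_{3.61} ≤ 13.24) = 2(1 − Φ(3.61/√13.24)) = 2(1 − Φ(0.9921)) ≈ 0.3211

By the reflection principle for standard BM, P(τ_b ≤ t) = 2 · P(B_t ≥ b). Since B_t ~ N(0, t), P(B_t ≥ 3.61) = 1 − Φ(3.61/√t) = 1 − Φ(3.61/√13.24) = 1 − Φ(0.9921) ≈ 0.16057. Doubling: P(τ_{3.61} ≤ 13.24) ≈ 2 · 0.16057 = 0.32114 ≈ 0.3211.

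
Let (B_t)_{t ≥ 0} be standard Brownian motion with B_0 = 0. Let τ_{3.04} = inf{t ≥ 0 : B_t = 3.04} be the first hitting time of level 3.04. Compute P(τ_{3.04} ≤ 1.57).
P(τ_{3.04} ≤ 1.57) = 2(1 − Φ(3.04/√1.57)) = 2(1 − Φ(2.4262)) ≈ 0.0153

By the reflection principle for standard BM, P(τ_b ≤ t) = 2 · P(B_t ≥ b). Since B_t ~ N(0, t), P(B_t ≥ 3.04) = 1 − Φ(3.04/√t) = 1 − Φ(3.04/√1.57) = 1 − Φ(2.4262) ≈ 0.00763. Doubling: P(τ_{3.04} ≤ 1.57) ≈ 2 · 0.00763 = 0.01526 ≈ 0.0153.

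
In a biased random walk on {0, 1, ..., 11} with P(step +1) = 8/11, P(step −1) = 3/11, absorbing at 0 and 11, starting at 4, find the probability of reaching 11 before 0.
P(hit 11 before 0) = (1 − (3/8)^4) / (1 − (3/8)^11) = 1684013056/1717951489

Let u_k denote P(reach 11 before 0 | start at k). Boundary: u_0 = 0, u_11 = 1. Recurrence: u_k = 8/11·u_{k+1} + 3/11·u_{k-1} for 1 ≤ k ≤ 10. Try u_k = A + B·r^k with r = q/p = (3/11)/(8/11) = 3/8. Substitution satisfies the recurrence; boundary conditions give:
  u_k = (1 − r^k) / (1 − r^N) = (1 − (3/8)^4) / (1 − (3/8)^11) = 1684013056/1717951489.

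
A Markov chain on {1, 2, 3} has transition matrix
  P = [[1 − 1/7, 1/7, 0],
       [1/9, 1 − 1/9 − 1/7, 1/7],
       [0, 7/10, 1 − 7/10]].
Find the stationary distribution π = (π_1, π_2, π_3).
π = (343/874, 441/874, 45/437)

This is a birth-death chain on three states, which satisfies detailed balance: π_1 · P_{12} = π_2 · P_{21} and π_2 · P_{23} = π_3 · P_{32}.
From π_1 · 1/7 = π_2 · 1/9: π_2/π_1 = (1/7)/(1/9) = 9/7.
From π_2 · 1/7 = π_3 · 7/10: π_3/π_2 = (1/7)/(7/10) = 10/49.
Take π_1 proportional to 1; then unnormalized π = (1, 9/7, 90/343). Normalize by dividing by the sum 874/343:
  π = (343/874, 441/874, 45/437).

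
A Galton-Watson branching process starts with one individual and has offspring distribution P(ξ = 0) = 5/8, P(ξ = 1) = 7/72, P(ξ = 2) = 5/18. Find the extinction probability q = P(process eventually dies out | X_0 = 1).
q = 1

Mean offspring μ = 0·5/8 + 1·7/72 + 2·5/18 = 47/72 ≤ 1. For μ ≤ 1 with offspring not concentrated at 1, the Galton-Watson process goes extinct almost surely, so q = 1.
(Algebraic check: The pgf is f(s) = 5/8 + 7/72·s + 5/18·s². The extinction probability q is the smallest fixed point of f in [0, 1]. Setting s = f(s):
  5/18·s² + (7/72 − 1)·s + 5/8 = 0
  5/18·s² − (5/8 + 5/18)·s + 5/8 = 0
which factors as (s − 1)·(5/18·s − 5/8) = 0, giving roots s = 1 and s = (5/8)/(5/18) = 9/4. Since 9/4 ≥ 1, the smallest root in [0, 1] is s = 1.)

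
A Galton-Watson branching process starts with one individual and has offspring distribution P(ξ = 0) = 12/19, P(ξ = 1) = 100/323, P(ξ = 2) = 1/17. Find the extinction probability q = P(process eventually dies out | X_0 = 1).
q = 1

Mean offspring μ = 0·12/19 + 1·100/323 + 2·1/17 = 138/323 ≤ 1. For μ ≤ 1 with offspring not concentrated at 1, the Galton-Watson process goes extinct almost surely, so q = 1.
(Algebraic check: The pgf is f(s) = 12/19 + 100/323·s + 1/17·s². The extinction probability q is the smallest fixed point of f in [0, 1]. Setting s = f(s):
  1/17·s² + (100/323 − 1)·s + 12/19 = 0
  1/17·s² − (12/19 + 1/17)·s + 12/19 = 0
which factors as (s − 1)·(1/17·s − 12/19) = 0, giving roots s = 1 and s = (12/19)/(1/17) = 204/19. Since 204/19 ≥ 1, the smallest root in [0, 1] is s = 1.)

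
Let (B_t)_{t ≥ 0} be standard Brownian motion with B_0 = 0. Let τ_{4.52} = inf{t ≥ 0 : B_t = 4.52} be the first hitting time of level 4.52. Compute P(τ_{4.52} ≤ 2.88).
P(τ_{4.52} ≤ 2.88) = 2(1 − Φ(4.52/√2.88)) = 2(1 − Φ(2.6634)) ≈ 0.0077

By the reflection principle for standard BM, P(τ_b ≤ t) = 2 · P(B_t ≥ b). Since B_t ~ N(0, t), P(B_t ≥ 4.52) = 1 − Φ(4.52/√t) = 1 − Φ(4.52/√2.88) = 1 − Φ(2.6634) ≈ 0.00387. Doubling: P(τ_{4.52} ≤ 2.88) ≈ 2 · 0.00387 = 0.00774 ≈ 0.0077.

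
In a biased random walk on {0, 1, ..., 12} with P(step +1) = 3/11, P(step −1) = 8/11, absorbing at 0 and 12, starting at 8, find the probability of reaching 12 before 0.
P(hit 12 before 0) = (1 − (8/3)^8) / (1 − (8/3)^12) = 338337/17115553

Let u_k denote P(reach 12 before 0 | start at k). Boundary: u_0 = 0, u_12 = 1. Recurrence: u_k = 3/11·u_{k+1} + 8/11·u_{k-1} for 1 ≤ k ≤ 11. Try u_k = A + B·r^k with r = q/p = (8/11)/(3/11) = 8/3. Substitution satisfies the recurrence; boundary conditions give:
  u_k = (1 − r^k) / (1 − r^N) = (1 − (8/3)^8) / (1 − (8/3)^12) = 338337/17115553.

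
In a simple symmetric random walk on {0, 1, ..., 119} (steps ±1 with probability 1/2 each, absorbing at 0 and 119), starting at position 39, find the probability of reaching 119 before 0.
P(hit 119 before 0) = 39/119

Let u_k = P(hit 119 before 0 | start at k). Then u_0 = 0, u_119 = 1, and u_k = u_{k-1}/2 + u_{k+1}/2 for 1 ≤ k ≤ 118. This harmonic recurrence is solved by u_k = k/119, giving u_39 = 39/119.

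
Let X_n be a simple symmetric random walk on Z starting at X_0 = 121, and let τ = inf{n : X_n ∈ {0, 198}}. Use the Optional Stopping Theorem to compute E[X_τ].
E[X_τ] = 121

X_n is a martingale and τ is a bounded-mean stopping time (indeed τ is finite a.s. with bounded expectation since the walk is in a bounded region). By the OST, E[X_τ] = E[X_0] = 121. Equivalently: E[X_τ] = 198 · P(hit 198 first) + 0 · P(hit 0 first) = 198 · (121/198) = 121.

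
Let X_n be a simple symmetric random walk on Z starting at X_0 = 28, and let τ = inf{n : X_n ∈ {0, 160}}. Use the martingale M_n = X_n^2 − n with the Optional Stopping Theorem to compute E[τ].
E[τ] = 3696

M_n = X_n^2 − n is a martingale (since E[X_{n+1}^2 | F_n] = X_n^2 + 1). By OST (τ has finite mean in a bounded region), E[M_τ] = E[M_0] = X_0^2 − 0 = 28^2 = 784. Also E[M_τ] = E[X_τ^2] − E[τ]. The walk exits at 0 or 160, with P(hit 160 first) = 28/160, so E[X_τ^2] = 160^2 · 28/160 + 0 = 4480. Thus E[τ] = E[X_τ^2] − E[M_τ] = 4480 − 784 = 3696 = 28(160 − 28) = 3696.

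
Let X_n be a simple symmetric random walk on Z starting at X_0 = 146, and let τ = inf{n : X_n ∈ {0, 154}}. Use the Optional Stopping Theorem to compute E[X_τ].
E[X_τ] = 146

X_n is a martingale and τ is a bounded-mean stopping time (indeed τ is finite a.s. with bounded expectation since the walk is in a bounded region). By the OST, E[X_τ] = E[X_0] = 146. Equivalently: E[X_τ] = 154 · P(hit 154 first) + 0 · P(hit 0 first) = 154 · (146/154) = 146.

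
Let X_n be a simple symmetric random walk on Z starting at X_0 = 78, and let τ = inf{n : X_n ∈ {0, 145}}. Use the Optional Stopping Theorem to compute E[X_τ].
E[X_τ] = 78

X_n is a martingale and τ is a bounded-mean stopping time (indeed τ is finite a.s. with bounded expectation since the walk is in a bounded region). By the OST, E[X_τ] = E[X_0] = 78. Equivalently: E[X_τ] = 145 · P(hit 145 first) + 0 · P(hit 0 first) = 145 · (78/145) = 78.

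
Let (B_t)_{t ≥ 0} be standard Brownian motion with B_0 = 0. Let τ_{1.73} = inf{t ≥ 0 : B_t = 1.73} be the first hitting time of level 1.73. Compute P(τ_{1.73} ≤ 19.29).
P(τ_{1.73} ≤ 19.29) = 2(1 − Φ(1.73/√19.29)) = 2(1 − Φ(0.3939)) ≈ 0.6937

By the reflection principle for standard BM, P(τ_b ≤ t) = 2 · P(B_t ≥ b). Since B_t ~ N(0, t), P(B_t ≥ 1.73) = 1 − Φ(1.73/√t) = 1 − Φ(1.73/√19.29) = 1 − Φ(0.3939) ≈ 0.34683. Doubling: P(τ_{1.73} ≤ 19.29) ≈ 2 · 0.34683 = 0.69366 ≈ 0.6937.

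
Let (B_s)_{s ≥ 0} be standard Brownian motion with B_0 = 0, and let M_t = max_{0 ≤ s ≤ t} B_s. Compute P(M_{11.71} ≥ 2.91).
P(M_{11.71} ≥ 2.91) = 2·P(B_{11.71} ≥ 2.91) = 2(1 − Φ(2.91/√11.71)) ≈ 0.3951

By the reflection principle for Brownian motion, P(M_t ≥ a) = 2 · P(B_t ≥ a) for a ≥ 0. Since B_t ~ N(0, t), P(B_t ≥ 2.91) = 1 − Φ(2.91/√t) = 1 − Φ(2.91/√11.71) = 1 − Φ(0.8504). So
  P(M_{11.71} ≥ 2.91) = 2(1 − Φ(0.8504)) ≈ 0.3951.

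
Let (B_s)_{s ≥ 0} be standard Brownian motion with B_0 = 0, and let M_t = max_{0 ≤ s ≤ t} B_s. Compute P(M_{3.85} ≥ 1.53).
P(M_{3.85} ≥ 1.53) = 2·P(B_{3.85} ≥ 1.53) = 2(1 − Φ(1.53/√3.85)) ≈ 0.4355

By the reflection principle for Brownian motion, P(M_t ≥ a) = 2 · P(B_t ≥ a) for a ≥ 0. Since B_t ~ N(0, t), P(B_t ≥ 1.53) = 1 − Φ(1.53/√t) = 1 − Φ(1.53/√3.85) = 1 − Φ(0.7798). So
  P(M_{3.85} ≥ 1.53) = 2(1 − Φ(0.7798)) ≈ 0.4355.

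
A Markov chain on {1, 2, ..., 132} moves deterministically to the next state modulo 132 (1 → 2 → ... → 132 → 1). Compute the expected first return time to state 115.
E[T_115 | X_0 = 115] = 132

The chain cycles deterministically, so starting at state 115 it returns in exactly 132 steps. Equivalently, the stationary distribution is uniform π_j = 1/132 for every state j, so by Kac's formula E[T_115] = 1/π_115 = 132.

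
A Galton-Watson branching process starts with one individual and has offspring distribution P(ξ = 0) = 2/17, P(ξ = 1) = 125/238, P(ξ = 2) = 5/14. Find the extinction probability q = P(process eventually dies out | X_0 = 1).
q = 28/85

The pgf is f(s) = 2/17 + 125/238·s + 5/14·s². The extinction probability q is the smallest fixed point of f in [0, 1]. Setting s = f(s):
  5/14·s² + (125/238 − 1)·s + 2/17 = 0
  5/14·s² − (2/17 + 5/14)·s + 2/17 = 0
which factors as (s − 1)·(5/14·s − 2/17) = 0, giving roots s = 1 and s = (2/17)/(5/14) = 28/85.
Mean offspring μ = 125/238 + 2·5/14 = 295/238 > 1 (supercritical), so q < 1. The extinction probability is the smaller root: q = (2/17)/(5/14) = 28/85.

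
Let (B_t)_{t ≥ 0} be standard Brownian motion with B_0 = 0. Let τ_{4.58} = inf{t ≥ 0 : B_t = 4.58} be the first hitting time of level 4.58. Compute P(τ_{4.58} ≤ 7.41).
P(τ_{4.58} ≤ 7.41) = 2(1 − Φ(4.58/√7.41)) = 2(1 − Φ(1.6825)) ≈ 0.0925

By the reflection principle for standard BM, P(τ_b ≤ t) = 2 · P(B_t ≥ b). Since B_t ~ N(0, t), P(B_t ≥ 4.58) = 1 − Φ(4.58/√t) = 1 − Φ(4.58/√7.41) = 1 − Φ(1.6825) ≈ 0.04624. Doubling: P(τ_{4.58} ≤ 7.41) ≈ 2 · 0.04624 = 0.09248 ≈ 0.0925.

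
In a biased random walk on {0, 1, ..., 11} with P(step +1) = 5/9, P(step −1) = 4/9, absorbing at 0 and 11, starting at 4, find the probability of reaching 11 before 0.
P(hit 11 before 0) = (1 − (4/5)^4) / (1 − (4/5)^11) = 28828125/44633821

Let u_k denote P(reach 11 before 0 | start at k). Boundary: u_0 = 0, u_11 = 1. Recurrence: u_k = 5/9·u_{k+1} + 4/9·u_{k-1} for 1 ≤ k ≤ 10. Try u_k = A + B·r^k with r = q/p = (4/9)/(5/9) = 4/5. Substitution satisfies the recurrence; boundary conditions give:
  u_k = (1 − r^k) / (1 − r^N) = (1 − (4/5)^4) / (1 − (4/5)^11) = 28828125/44633821.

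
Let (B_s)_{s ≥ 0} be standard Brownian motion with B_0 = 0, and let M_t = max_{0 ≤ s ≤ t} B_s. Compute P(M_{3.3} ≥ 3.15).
P(M_{3.3} ≥ 3.15) = 2·P(B_{3.3} ≥ 3.15) = 2(1 − Φ(3.15/√3.3)) ≈ 0.0829

By the reflection principle for Brownian motion, P(M_t ≥ a) = 2 · P(B_t ≥ a) for a ≥ 0. Since B_t ~ N(0, t), P(B_t ≥ 3.15) = 1 − Φ(3.15/√t) = 1 − Φ(3.15/√3.3) = 1 − Φ(1.7340). So
  P(M_{3.3} ≥ 3.15) = 2(1 − Φ(1.7340)) ≈ 0.0829.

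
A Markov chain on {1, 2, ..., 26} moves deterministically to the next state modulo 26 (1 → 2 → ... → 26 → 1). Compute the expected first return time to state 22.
E[T_22 | X_0 = 22] = 26

The chain cycles deterministically, so starting at state 22 it returns in exactly 26 steps. Equivalently, the stationary distribution is uniform π_j = 1/26 for every state j, so by Kac's formula E[T_22] = 1/π_22 = 26.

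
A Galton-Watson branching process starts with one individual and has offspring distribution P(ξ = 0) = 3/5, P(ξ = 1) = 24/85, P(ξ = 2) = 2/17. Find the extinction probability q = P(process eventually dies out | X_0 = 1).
q = 1

Mean offspring μ = 0·3/5 + 1·24/85 + 2·2/17 = 44/85 ≤ 1. For μ ≤ 1 with offspring not concentrated at 1, the Galton-Watson process goes extinct almost surely, so q = 1.
(Algebraic check: The pgf is f(s) = 3/5 + 24/85·s + 2/17·s². The extinction probability q is the smallest fixed point of f in [0, 1]. Setting s = f(s):
  2/17·s² + (24/85 − 1)·s + 3/5 = 0
  2/17·s² − (3/5 + 2/17)·s + 3/5 = 0
which factors as (s − 1)·(2/17·s − 3/5) = 0, giving roots s = 1 and s = (3/5)/(2/17) = 51/10. Since 51/10 ≥ 1, the smallest root in [0, 1] is s = 1.)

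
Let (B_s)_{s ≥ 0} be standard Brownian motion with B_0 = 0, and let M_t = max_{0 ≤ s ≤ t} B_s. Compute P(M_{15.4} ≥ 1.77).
P(M_{15.4} ≥ 1.77) = 2·P(B_{15.4} ≥ 1.77) = 2(1 − Φ(1.77/√15.4)) ≈ 0.6520

By the reflection principle for Brownian motion, P(M_t ≥ a) = 2 · P(B_t ≥ a) for a ≥ 0. Since B_t ~ N(0, t), P(B_t ≥ 1.77) = 1 − Φ(1.77/√t) = 1 − Φ(1.77/√15.4) = 1 − Φ(0.4510). So
  P(M_{15.4} ≥ 1.77) = 2(1 − Φ(0.4510)) ≈ 0.6520.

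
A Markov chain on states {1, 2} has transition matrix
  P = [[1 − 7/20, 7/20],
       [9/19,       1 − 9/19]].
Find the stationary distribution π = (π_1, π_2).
π_1 = 180/313, π_2 = 133/313

Solve πP = π with π_1 + π_2 = 1. From πP = π: π_1 · (1 − 7/20) + π_2 · 9/19 = π_1 ⇒ π_2 · 9/19 = π_1 · 7/20 ⇒ π_2/π_1 = (7/20)/(9/19) = 133/180. Together with π_1 + π_2 = 1:
  π_1 = (9/19)/(7/20 + 9/19) = (9/19)/(313/380) = 180/313,
  π_2 = (7/20)/(7/20 + 9/19) = (7/20)/(313/380) = 133/313.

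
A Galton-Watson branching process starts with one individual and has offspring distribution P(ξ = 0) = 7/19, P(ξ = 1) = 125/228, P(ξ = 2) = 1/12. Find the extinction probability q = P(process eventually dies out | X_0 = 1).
q = 1

Mean offspring μ = 0·7/19 + 1·125/228 + 2·1/12 = 163/228 ≤ 1. For μ ≤ 1 with offspring not concentrated at 1, the Galton-Watson process goes extinct almost surely, so q = 1.
(Algebraic check: The pgf is f(s) = 7/19 + 125/228·s + 1/12·s². The extinction probability q is the smallest fixed point of f in [0, 1]. Setting s = f(s):
  1/12·s² + (125/228 − 1)·s + 7/19 = 0
  1/12·s² − (7/19 + 1/12)·s + 7/19 = 0
which factors as (s − 1)·(1/12·s − 7/19) = 0, giving roots s = 1 and s = (7/19)/(1/12) = 84/19. Since 84/19 ≥ 1, the smallest root in [0, 1] is s = 1.)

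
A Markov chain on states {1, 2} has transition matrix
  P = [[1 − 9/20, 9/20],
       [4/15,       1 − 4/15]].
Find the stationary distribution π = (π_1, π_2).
π_1 = 16/43, π_2 = 27/43

Solve πP = π with π_1 + π_2 = 1. From πP = π: π_1 · (1 − 9/20) + π_2 · 4/15 = π_1 ⇒ π_2 · 4/15 = π_1 · 9/20 ⇒ π_2/π_1 = (9/20)/(4/15) = 27/16. Together with π_1 + π_2 = 1:
  π_1 = (4/15)/(9/20 + 4/15) = (4/15)/(43/60) = 16/43,
  π_2 = (9/20)/(9/20 + 4/15) = (9/20)/(43/60) = 27/43.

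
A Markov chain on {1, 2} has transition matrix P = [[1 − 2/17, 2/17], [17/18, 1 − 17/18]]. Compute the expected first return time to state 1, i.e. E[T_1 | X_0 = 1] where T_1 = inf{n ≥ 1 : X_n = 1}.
E[T_1 | X_0 = 1] = 1/π_1 = 325/289

For an irreducible recurrent Markov chain with stationary distribution π, E[T_i | X_0 = i] = 1/π_i (Kac's formula). Here π_1 = (17/18)/(2/17 + 17/18) = (17/18)/(325/306) = 289/325, so E[T_1 | X_0 = 1] = 1/π_1 = (2/17 + 17/18)/(17/18) = (325/306)/(17/18) = 325/289.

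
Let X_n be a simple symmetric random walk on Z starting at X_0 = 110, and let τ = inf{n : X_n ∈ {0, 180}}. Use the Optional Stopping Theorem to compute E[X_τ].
E[X_τ] = 110

X_n is a martingale and τ is a bounded-mean stopping time (indeed τ is finite a.s. with bounded expectation since the walk is in a bounded region). By the OST, E[X_τ] = E[X_0] = 110. Equivalently: E[X_τ] = 180 · P(hit 180 first) + 0 · P(hit 0 first) = 180 · (110/180) = 110.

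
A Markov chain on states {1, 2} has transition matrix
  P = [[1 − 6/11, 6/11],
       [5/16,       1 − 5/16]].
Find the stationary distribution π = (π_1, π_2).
π_1 = 55/151, π_2 = 96/151

Solve πP = π with π_1 + π_2 = 1. From πP = π: π_1 · (1 − 6/11) + π_2 · 5/16 = π_1 ⇒ π_2 · 5/16 = π_1 · 6/11 ⇒ π_2/π_1 = (6/11)/(5/16) = 96/55. Together with π_1 + π_2 = 1:
  π_1 = (5/16)/(6/11 + 5/16) = (5/16)/(151/176) = 55/151,
  π_2 = (6/11)/(6/11 + 5/16) = (6/11)/(151/176) = 96/151.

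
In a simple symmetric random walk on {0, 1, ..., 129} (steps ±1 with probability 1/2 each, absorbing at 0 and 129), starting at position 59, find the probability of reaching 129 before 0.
P(hit 129 before 0) = 59/129

Let u_k = P(hit 129 before 0 | start at k). Then u_0 = 0, u_129 = 1, and u_k = u_{k-1}/2 + u_{k+1}/2 for 1 ≤ k ≤ 128. This harmonic recurrence is solved by u_k = k/129, giving u_59 = 59/129.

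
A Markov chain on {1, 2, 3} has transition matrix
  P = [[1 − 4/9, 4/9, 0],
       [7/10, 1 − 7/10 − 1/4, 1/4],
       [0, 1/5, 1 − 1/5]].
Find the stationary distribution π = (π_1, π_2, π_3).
π = (7/17, 40/153, 50/153)

This is a birth-death chain on three states, which satisfies detailed balance: π_1 · P_{12} = π_2 · P_{21} and π_2 · P_{23} = π_3 · P_{32}.
From π_1 · 4/9 = π_2 · 7/10: π_2/π_1 = (4/9)/(7/10) = 40/63.
From π_2 · 1/4 = π_3 · 1/5: π_3/π_2 = (1/4)/(1/5) = 5/4.
Take π_1 proportional to 1; then unnormalized π = (1, 40/63, 50/63). Normalize by dividing by the sum 17/7:
  π = (7/17, 40/153, 50/153).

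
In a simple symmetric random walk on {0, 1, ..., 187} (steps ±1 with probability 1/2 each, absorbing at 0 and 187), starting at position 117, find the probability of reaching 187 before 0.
P(hit 187 before 0) = 117/187

Let u_k = P(hit 187 before 0 | start at k). Then u_0 = 0, u_187 = 1, and u_k = u_{k-1}/2 + u_{k+1}/2 for 1 ≤ k ≤ 186. This harmonic recurrence is solved by u_k = k/187, giving u_117 = 117/187.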